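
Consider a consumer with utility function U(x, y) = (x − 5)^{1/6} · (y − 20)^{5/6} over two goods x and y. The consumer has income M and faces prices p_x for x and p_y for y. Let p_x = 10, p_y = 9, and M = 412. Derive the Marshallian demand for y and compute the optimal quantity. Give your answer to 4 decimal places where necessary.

y* = 36.8519

Let x' = x−5, y' = y−20. MRS = (1/5)·y'/x' = p_x/p_y.
Substituting into the budget: x* = 5 + 1/6·(M − 5·p_x − 20·p_y)/p_x, and y* = 20 + 5/6·(…)/p_y.
Discretionary income = 412 − 5·10 − 20·9 = 182; y* = 20 + 5/6·182/9 = 36.8519.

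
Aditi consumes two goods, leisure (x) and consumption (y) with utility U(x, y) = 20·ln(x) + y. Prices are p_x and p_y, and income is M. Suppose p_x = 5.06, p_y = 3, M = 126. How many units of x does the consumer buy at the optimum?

x* = 11.8577

Set MRS = p_x/p_y: (20/x)/1 = p_x/p_y.
So x*(p_x,p_y) = 20·p_y/p_x, independent of income; and y* = (M − 20·p_y)/p_y.
At the given prices: x* = 20·3/5.06 = 11.8577.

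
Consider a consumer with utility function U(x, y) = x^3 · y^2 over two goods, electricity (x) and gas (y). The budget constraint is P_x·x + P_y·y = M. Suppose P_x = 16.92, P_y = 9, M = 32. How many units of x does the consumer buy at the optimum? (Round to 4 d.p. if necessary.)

MU_x/MU_y = (3·y)/(2·x); tangency sets this equal to P_x/P_y.
Rearranging, P_y·y = (2/3)·P_x·x. Substituting into the budget gives P_x·x·(1 + (2/3)) = M.
Demand: x*(P_x,P_y,M) = 0.6·M/P_x and y* = 0.4·M/P_y.
At P_x=16.92, P_y=9, M=32: x* = 0.6·32/16.92 = 1.1348.

x* = 1.1348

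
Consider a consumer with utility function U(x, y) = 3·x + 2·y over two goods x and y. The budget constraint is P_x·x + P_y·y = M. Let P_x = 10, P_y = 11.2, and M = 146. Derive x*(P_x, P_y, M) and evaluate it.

x* = 14.6

x gives more utility per dollar, so spend all income on x: x* = M/P_x, y* = 0.
Numerically: x* = 14.6, y* = 0.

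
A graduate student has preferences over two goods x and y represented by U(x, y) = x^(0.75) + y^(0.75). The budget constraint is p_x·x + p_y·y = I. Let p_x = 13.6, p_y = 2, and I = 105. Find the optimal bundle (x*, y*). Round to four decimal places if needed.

Substitute y = (y/x)·x into the budget: x* = I/(p_x + p_y·(y/x)).
Numerically y/x = 2138.1376, so x* = 105/(13.6 + 2·2138.1376) = 0.0245 and y* = 2138.1376·0.0245 = 52.3336.

x* = 0.0245, y* = 52.3336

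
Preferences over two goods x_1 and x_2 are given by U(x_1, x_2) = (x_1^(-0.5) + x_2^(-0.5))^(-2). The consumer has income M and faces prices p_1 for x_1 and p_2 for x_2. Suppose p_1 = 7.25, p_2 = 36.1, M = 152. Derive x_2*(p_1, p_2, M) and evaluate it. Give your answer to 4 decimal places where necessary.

Numerically x_2/x_1 = 0.342942, so x_1* = 152/(7.25 + 36.1·0.342942) = 7.7432 and x_2* = 0.342942·7.7432 = 2.6555.

x_2* = 2.6555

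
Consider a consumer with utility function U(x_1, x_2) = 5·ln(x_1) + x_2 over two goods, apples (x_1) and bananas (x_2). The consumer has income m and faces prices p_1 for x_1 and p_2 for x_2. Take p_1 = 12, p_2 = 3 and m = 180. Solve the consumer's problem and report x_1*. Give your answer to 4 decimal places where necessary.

x_1* = 1.25

MU_x_1 = 5/x_1, MU_x_2 = 1. Tangency: 5/x_1 = p_1/p_2.
So x_1*(p_1,p_2) = 5·p_2/p_1, independent of income; and x_2* = (m − 5·p_2)/p_2.
At the given prices: x_1* = 5·3/12 = 1.25.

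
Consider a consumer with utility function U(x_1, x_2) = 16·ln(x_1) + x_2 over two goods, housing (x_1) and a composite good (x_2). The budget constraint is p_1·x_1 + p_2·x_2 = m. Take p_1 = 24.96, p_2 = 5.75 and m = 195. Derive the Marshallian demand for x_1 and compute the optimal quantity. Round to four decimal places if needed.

x_1* = 3.6859

MU_x_1 = 16/x_1, MU_x_2 = 1. Tangency: 16/x_1 = p_1/p_2.
So x_1*(p_1,p_2) = 16·p_2/p_1, independent of income; and x_2* = (m − 16·p_2)/p_2.
At the given prices: x_1* = 16·5.75/24.96 = 3.6859.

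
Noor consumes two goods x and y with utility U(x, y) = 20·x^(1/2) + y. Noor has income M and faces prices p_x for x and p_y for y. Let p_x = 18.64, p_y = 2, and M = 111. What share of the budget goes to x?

Utility is quasi-linear in y; the FOC for x is 10/√x = p_x/p_y.
Solve: √x = 10·p_y/p_x, so x*(p_x,p_y) = (10·p_y/p_x)², and y* = (M − p_x·x*)/p_y.
Plugging in: x* = (10·2/18.64)² = 1.1512, y* = 44.7704.
Expenditure on x: 18.64·1.1512 = 21.4592; share = 0.1933.

share on x = 0.1933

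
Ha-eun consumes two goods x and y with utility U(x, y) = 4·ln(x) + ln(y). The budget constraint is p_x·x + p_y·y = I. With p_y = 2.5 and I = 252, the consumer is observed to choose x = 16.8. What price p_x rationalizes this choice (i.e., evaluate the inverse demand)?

p_x = 12

MU_x/MU_y = (4·y)/(x); tangency sets this equal to p_x/p_y.
So 4·p_y·y = p_x·x; combined with the budget, a share 0.8 of income goes to x.
Demand: x*(p_x,p_y,I) = 0.8·I/p_x and y* = 0.2·I/p_y.
Set x* = 16.8 in the demand function and solve for p_x: p_x = 12.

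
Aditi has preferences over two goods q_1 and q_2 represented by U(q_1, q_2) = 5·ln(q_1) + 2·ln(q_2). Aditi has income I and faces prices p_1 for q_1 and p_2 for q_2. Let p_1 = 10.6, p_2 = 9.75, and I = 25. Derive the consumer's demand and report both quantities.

MU_q_1/MU_q_2 = (5·q_2)/(2·q_1); tangency sets this equal to p_1/p_2.
Rearranging, p_2·q_2 = (2/5)·p_1·q_1. Substituting into the budget gives p_1·q_1·(1 + (2/5)) = I.
Demand: q_1*(p_1,p_2,I) = 5/7·I/p_1 and q_2* = 2/7·I/p_2.
At p_1=10.6, p_2=9.75, I=25: q_1* = 5/7·25/10.6 = 1.6846, q_2* = 0.7326.

q_1* = 1.6846, q_2* = 0.7326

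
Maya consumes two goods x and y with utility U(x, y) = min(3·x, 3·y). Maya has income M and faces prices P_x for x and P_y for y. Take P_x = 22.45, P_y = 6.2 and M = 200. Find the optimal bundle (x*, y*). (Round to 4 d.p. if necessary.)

With perfect complements, no substitution: consume in ratio x:y = 3:3.
Budget: P_x·x + P_y·x = M, so (3·P_x + 3·P_y)·x = 3·M.
Demand: x*(P_x,P_y,M) = 3·M/(3·P_x + 3·P_y), y* = 3·M/(3·P_x + 3·P_y).
Here 3·22.45 + 3·6.2 = 85.95, giving x* = 6.9808 and y* = 6.9808.

x* = 6.9808, y* = 6.9808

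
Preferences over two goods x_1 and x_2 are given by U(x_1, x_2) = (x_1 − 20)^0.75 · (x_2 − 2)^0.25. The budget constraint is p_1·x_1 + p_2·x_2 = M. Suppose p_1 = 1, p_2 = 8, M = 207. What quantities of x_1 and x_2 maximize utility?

Let x_1' = x_1−20, x_2' = x_2−2. MRS = 3·x_2'/x_1' = p_1/p_2.
Substituting into the budget: x_1* = 20 + 0.75·(M − 20·p_1 − 2·p_2)/p_1, and x_2* = 2 + 0.25·(…)/p_2.
Discretionary income = 207 − 20·1 − 2·8 = 171; x_1* = 20 + 0.75·171/1 = 148.25; x_2* = 2 + 0.25·171/8 = 7.3438.

x_1* = 148.25, x_2* = 7.3438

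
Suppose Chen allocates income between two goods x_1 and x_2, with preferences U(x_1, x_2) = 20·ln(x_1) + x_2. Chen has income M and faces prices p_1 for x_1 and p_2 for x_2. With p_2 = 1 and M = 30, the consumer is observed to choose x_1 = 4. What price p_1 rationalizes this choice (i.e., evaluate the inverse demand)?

Set MRS = p_1/p_2: (20/x_1)/1 = p_1/p_2.
So x_1*(p_1,p_2) = 20·p_2/p_1, independent of income; and x_2* = (M − 20·p_2)/p_2.
Set x_1* = 4 in the demand function and solve for p_1: p_1 = 5.

p_1 = 5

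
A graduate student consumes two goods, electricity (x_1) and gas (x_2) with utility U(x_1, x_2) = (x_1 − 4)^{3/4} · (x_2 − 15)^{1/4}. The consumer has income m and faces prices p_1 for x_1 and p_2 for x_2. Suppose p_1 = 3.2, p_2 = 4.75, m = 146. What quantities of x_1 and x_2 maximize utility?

x_1* = 18.5195, x_2* = 18.2605

Substituting into the budget: x_1* = 4 + 0.75·(m − 4·p_1 − 15·p_2)/p_1, and x_2* = 15 + 0.25·(…)/p_2.
Discretionary income = 146 − 4·3.2 − 15·4.75 = 61.95; x_1* = 4 + 0.75·61.95/3.2 = 18.5195; x_2* = 15 + 0.25·61.95/4.75 = 18.2605.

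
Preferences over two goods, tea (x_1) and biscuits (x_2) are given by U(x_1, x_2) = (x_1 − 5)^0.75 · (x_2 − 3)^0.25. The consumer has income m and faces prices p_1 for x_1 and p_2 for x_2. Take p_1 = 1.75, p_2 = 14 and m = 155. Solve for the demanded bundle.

MRS = 3·(x_2−3)/(x_1−5). Tangency with p_1/p_2 gives x_2−3 = (1/3)·(p_1/p_2)·(x_1−5).
Substituting into the budget: x_1* = 5 + 0.75·(m − 5·p_1 − 3·p_2)/p_1, and x_2* = 3 + 0.25·(…)/p_2.
Discretionary income = 155 − 5·1.75 − 3·14 = 104.25; x_1* = 5 + 0.75·104.25/1.75 = 49.6786; x_2* = 3 + 0.25·104.25/14 = 4.8616.

x_1* = 49.6786, x_2* = 4.8616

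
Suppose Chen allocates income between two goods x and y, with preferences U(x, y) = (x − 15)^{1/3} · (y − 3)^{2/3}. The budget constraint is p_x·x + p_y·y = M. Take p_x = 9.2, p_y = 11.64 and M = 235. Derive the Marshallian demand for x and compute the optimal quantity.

This is Cobb-Douglas in (x−15, y−3): tangency gives 1/3·p_y·(y−3) = 2/3·p_x·(x−15).
Substituting into the budget: x* = 15 + 1/3·(M − 15·p_x − 3·p_y)/p_x, and y* = 3 + 2/3·(…)/p_y.
Discretionary income = 235 − 15·9.2 − 3·11.64 = 62.08; x* = 15 + 1/3·62.08/9.2 = 17.2493.

x* = 17.2493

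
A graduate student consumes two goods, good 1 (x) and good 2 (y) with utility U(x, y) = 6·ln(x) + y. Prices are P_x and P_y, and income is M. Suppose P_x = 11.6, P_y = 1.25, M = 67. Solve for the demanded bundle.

x* = 0.6466, y* = 47.6

Set MRS = P_x/P_y: (6/x)/1 = P_x/P_y.
So x*(P_x,P_y) = 6·P_y/P_x, independent of income; and y* = (M − 6·P_y)/P_y.
At the given prices: x* = 6·1.25/11.6 = 0.6466, and y* = 47.6.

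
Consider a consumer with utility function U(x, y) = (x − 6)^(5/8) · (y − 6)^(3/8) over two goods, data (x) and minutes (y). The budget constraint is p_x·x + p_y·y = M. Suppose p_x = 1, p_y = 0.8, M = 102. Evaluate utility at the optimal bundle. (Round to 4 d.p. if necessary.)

MRS = (5/3)·(y−6)/(x−6). Tangency with p_x/p_y gives y−6 = (3/5)·(p_x/p_y)·(x−6).
Substituting into the budget: x* = 6 + 0.625·(M − 6·p_x − 6·p_y)/p_x, and y* = 6 + 0.375·(…)/p_y.
Discretionary income = 102 − 6·1 − 6·0.8 = 91.2; x* = 6 + 0.625·91.2/1 = 63; y* = 6 + 0.375·91.2/0.8 = 48.75.
Utility at the optimum: U(63, 48.75) = 51.1709.

V = 51.1709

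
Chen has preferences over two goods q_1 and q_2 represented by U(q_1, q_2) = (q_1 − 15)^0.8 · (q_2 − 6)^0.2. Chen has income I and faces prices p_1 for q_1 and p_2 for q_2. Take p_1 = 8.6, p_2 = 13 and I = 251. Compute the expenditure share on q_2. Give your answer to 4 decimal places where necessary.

share on q_2 = 0.3458

After buying the subsistence bundle (15, 6), a share 0.8 of the remaining income goes to q_1: q_1* = 15 + 0.8·(I − 15p_1 − 6p_2)/p_1.
Discretionary income = 251 − 15·8.6 − 6·13 = 44; q_1* = 15 + 0.8·44/8.6 = 19.093; q_2* = 6 + 0.2·44/13 = 6.6769.
Expenditure on q_2: 13·6.6769 = 86.8; share = 0.3458.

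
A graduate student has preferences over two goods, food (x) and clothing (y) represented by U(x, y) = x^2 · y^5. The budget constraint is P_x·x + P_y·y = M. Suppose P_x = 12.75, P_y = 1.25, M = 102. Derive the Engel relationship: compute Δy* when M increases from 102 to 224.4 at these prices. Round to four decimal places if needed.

Tangency: MRS = (2/5)·y/x = P_x/P_y.
Rearranging, P_y·y = (5/2)·P_x·x. Substituting into the budget gives P_x·x·(1 + (5/2)) = M.
Demand: x*(P_x,P_y,M) = 2/7·M/P_x and y* = 5/7·M/P_y.
At P_x=12.75, P_y=1.25, M=102: y* = 5/7·102/1.25 = 58.2857.
At M' = 224.4: y* = 128.2286. Change: 128.2286 − 58.2857 = 69.9429.

Δy* = 69.9429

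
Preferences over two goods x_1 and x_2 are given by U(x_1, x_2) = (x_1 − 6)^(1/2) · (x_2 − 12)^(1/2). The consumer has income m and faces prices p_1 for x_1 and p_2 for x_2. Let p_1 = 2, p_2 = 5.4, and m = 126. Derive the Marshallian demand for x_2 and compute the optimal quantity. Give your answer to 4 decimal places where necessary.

x_2* = 16.5556

MRS = (x_2−12)/(x_1−6). Tangency with p_1/p_2 gives x_2−12 = (p_1/p_2)·(x_1−6).
Substituting into the budget: x_1* = 6 + 0.5·(m − 6·p_1 − 12·p_2)/p_1, and x_2* = 12 + 0.5·(…)/p_2.
Discretionary income = 126 − 6·2 − 12·5.4 = 49.2; x_2* = 12 + 0.5·49.2/5.4 = 16.5556.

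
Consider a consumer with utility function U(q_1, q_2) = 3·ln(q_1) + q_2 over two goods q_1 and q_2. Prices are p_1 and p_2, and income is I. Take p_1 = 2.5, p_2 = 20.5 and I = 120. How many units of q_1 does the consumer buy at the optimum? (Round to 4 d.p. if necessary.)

MU_q_1 = 3/q_1, MU_q_2 = 1. Tangency: 3/q_1 = p_1/p_2.
So q_1*(p_1,p_2) = 3·p_2/p_1, independent of income; and q_2* = (I − 3·p_2)/p_2.
At the given prices: q_1* = 3·20.5/2.5 = 24.6.

q_1* = 24.6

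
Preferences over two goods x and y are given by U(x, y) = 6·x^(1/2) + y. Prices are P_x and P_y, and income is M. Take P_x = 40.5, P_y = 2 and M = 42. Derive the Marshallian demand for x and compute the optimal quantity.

x* = 0.0219

MU_x = 3/√x, MU_y = 1. Tangency: 3/√x = P_x/P_y.
Thus x* = (3·P_y/P_x)² — independent of M — with the rest of income spent on y.
Plugging in: x* = (3·2/40.5)² = 0.0219.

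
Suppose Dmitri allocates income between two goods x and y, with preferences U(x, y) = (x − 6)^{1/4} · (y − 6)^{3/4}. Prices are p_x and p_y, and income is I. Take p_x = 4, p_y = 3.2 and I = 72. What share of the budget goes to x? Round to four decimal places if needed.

share on x = 0.4333

This is Cobb-Douglas in (x−6, y−6): tangency gives 0.25·p_y·(y−6) = 0.75·p_x·(x−6).
After buying the subsistence bundle (6, 6), a share 0.25 of the remaining income goes to x: x* = 6 + 0.25·(I − 6p_x − 6p_y)/p_x.
Discretionary income = 72 − 6·4 − 6·3.2 = 28.8; x* = 6 + 0.25·28.8/4 = 7.8; y* = 6 + 0.75·28.8/3.2 = 12.75.
Expenditure on x: 4·7.8 = 31.2; share = 0.4333.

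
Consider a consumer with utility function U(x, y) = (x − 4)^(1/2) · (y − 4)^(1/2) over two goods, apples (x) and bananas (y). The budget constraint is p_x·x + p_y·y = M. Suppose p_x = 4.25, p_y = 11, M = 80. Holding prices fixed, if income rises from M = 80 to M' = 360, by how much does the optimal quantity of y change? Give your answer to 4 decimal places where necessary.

Let x' = x−4, y' = y−4. MRS = y'/x' = p_x/p_y.
After buying the subsistence bundle (4, 4), a share 0.5 of the remaining income goes to x: x* = 4 + 0.5·(M − 4p_x − 4p_y)/p_x.
Discretionary income = 80 − 4·4.25 − 4·11 = 19; y* = 4 + 0.5·19/11 = 4.8636.
At M' = 360: y* = 17.5909. Change: 17.5909 − 4.8636 = 12.7273.

Δy* = 12.7273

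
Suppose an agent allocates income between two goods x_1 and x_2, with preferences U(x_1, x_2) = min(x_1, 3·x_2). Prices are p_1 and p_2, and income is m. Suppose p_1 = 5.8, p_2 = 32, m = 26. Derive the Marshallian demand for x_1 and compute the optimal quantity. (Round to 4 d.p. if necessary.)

x_1* = 1.5789

Demand: x_1*(p_1,p_2,m) = 3·m/(3·p_1 + p_2), x_2* = m/(3·p_1 + p_2).
Here 3·5.8 + 32 = 49.4, giving x_1* = 1.5789.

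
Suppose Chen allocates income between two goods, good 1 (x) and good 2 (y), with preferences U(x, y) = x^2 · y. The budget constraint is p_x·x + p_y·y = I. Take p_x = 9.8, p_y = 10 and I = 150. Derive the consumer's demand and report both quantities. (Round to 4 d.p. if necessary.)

The MRS is 2·y/x. Set MRS = p_x/p_y.
So 2·p_y·y = p_x·x; combined with the budget, a share 2/3 of income goes to x.
Demand: x*(p_x,p_y,I) = 2/3·I/p_x and y* = 1/3·I/p_y.
At p_x=9.8, p_y=10, I=150: x* = 2/3·150/9.8 = 10.2041, y* = 5.

x* = 10.2041, y* = 5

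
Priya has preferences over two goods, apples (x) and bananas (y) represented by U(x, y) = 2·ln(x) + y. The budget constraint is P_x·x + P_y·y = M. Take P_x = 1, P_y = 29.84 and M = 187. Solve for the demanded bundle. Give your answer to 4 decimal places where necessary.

x* = 59.68, y* = 4.2668

Set MRS = P_x/P_y: (2/x)/1 = P_x/P_y.
So x*(P_x,P_y) = 2·P_y/P_x, independent of income; and y* = (M − 2·P_y)/P_y.
At the given prices: x* = 2·29.84/1 = 59.68, and y* = 4.2668.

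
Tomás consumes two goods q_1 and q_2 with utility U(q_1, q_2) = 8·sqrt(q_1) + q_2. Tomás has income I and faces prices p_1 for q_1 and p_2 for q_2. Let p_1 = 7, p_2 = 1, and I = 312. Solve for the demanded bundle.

MU_q_1 = 4/√q_1, MU_q_2 = 1. Tangency: 4/√q_1 = p_1/p_2.
Thus q_1* = (4·p_2/p_1)² — independent of I — with the rest of income spent on q_2.
Plugging in: q_1* = (4·1/7)² = 0.3265, q_2* = 309.7143.

q_1* = 0.3265, q_2* = 309.7143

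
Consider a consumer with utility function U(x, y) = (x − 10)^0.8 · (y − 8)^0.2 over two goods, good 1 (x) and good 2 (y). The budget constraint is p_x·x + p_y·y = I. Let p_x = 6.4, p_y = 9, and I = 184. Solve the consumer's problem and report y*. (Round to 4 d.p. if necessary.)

y* = 9.0667

Let x' = x−10, y' = y−8. MRS = 4·y'/x' = p_x/p_y.
Substituting into the budget: x* = 10 + 0.8·(I − 10·p_x − 8·p_y)/p_x, and y* = 8 + 0.2·(…)/p_y.
Discretionary income = 184 − 10·6.4 − 8·9 = 48; y* = 8 + 0.2·48/9 = 9.0667.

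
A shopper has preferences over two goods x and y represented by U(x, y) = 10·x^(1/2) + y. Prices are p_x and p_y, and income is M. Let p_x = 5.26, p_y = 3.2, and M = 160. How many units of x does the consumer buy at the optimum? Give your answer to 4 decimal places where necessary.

MU_x = 5/√x, MU_y = 1. Tangency: 5/√x = p_x/p_y.
Thus x* = (5·p_y/p_x)² — independent of M — with the rest of income spent on y.
Plugging in: x* = (5·3.2/5.26)² = 9.2527.

x* = 9.2527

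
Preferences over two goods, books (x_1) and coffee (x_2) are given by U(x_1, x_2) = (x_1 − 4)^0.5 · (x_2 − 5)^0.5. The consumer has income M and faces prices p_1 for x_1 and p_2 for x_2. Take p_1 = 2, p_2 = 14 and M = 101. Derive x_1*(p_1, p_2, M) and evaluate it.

Discretionary income = 101 − 4·2 − 5·14 = 23; x_1* = 4 + 0.5·23/2 = 9.75.

x_1* = 9.75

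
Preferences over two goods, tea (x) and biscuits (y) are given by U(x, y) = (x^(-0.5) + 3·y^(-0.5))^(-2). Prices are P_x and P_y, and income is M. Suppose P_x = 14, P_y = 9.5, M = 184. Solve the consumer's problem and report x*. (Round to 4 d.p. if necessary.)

x* = 4.6476

MU_x ∝ x^(-1.5), MU_y ∝ 3·y^(-1.5), so MRS = (1/3)·(y/x)^(1.5) = P_x/P_y.
Solve for the ratio: y/x = [3·P_x/P_y]^(2/3).
Substitute y = (y/x)·x into the budget: x* = M/(P_x + P_y·(y/x)).
Numerically y/x = 2.693708, so x* = 184/(14 + 9.5·2.693708) = 4.6476.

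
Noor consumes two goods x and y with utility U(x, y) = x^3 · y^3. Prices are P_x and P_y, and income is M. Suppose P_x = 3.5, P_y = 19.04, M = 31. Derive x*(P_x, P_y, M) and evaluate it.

x* = 4.4286

At P_x=3.5, P_y=19.04, M=31: x* = 0.5·31/3.5 = 4.4286.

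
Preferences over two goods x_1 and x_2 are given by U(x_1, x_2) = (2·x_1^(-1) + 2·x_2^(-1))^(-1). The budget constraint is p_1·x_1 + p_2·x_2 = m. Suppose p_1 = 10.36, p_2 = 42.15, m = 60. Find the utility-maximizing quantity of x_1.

From the CES first-order condition, (x_2/x_1)^(2) = p_1/p_2.
Hence x_2/x_1 = (p_1/p_2)^(1/(2)), i.e. raised to the 0.5 power.
With the ratio pinned down, the budget gives x_1* = m/(p_1 + p_2·(x_2/x_1)) and x_2* = (x_2/x_1)·x_1*.
Numerically x_2/x_1 = 0.495771, so x_1* = 60/(10.36 + 42.15·0.495771) = 1.9196.

x_1* = 1.9196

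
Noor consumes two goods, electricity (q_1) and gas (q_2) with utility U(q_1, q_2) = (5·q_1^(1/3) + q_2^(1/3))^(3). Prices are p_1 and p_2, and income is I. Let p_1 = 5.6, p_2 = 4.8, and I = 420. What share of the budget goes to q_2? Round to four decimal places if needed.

share on q_2 = 0.0881

MU_q_1 ∝ 5·q_1^(-2/3), MU_q_2 ∝ q_2^(-2/3), so MRS = 5·(q_2/q_1)^(2/3) = p_1/p_2.
Hence q_2/q_1 = ((1/5)·p_1/p_2)^(1/(2/3)), i.e. raised to the 1.5 power.
Substitute q_2 = (q_2/q_1)·q_1 into the budget: q_1* = I/(p_1 + p_2·(q_2/q_1)).
Numerically q_2/q_1 = 0.112711, so q_1* = 420/(5.6 + 4.8·0.112711) = 68.3926 and q_2* = 0.112711·68.3926 = 7.7086.
Expenditure on q_2: 4.8·7.7086 = 37.0012; share = 0.0881.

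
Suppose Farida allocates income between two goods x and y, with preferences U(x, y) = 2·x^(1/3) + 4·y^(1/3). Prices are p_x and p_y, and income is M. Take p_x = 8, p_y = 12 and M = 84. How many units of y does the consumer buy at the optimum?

MU_x ∝ 2·x^(-2/3), MU_y ∝ 4·y^(-2/3), so MRS = (1/2)·(y/x)^(2/3) = p_x/p_y.
Hence y/x = (2·p_x/p_y)^(1/(2/3)), i.e. raised to the 1.5 power.
With the ratio pinned down, the budget gives x* = M/(p_x + p_y·(y/x)) and y* = (y/x)·x*.
Numerically y/x = 1.539601, so x* = 84/(8 + 12·1.539601) = 3.1728 and y* = 1.539601·3.1728 = 4.8848.

y* = 4.8848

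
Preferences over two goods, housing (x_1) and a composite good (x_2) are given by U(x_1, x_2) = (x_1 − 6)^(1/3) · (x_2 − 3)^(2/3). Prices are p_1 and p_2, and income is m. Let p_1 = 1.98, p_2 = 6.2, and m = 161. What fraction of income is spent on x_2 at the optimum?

Discretionary income = 161 − 6·1.98 − 3·6.2 = 130.52; x_1* = 6 + 1/3·130.52/1.98 = 27.9731; x_2* = 3 + 2/3·130.52/6.2 = 17.0344.
Expenditure on x_2: 6.2·17.0344 = 105.6133; share = 0.656.

share on x_2 = 0.656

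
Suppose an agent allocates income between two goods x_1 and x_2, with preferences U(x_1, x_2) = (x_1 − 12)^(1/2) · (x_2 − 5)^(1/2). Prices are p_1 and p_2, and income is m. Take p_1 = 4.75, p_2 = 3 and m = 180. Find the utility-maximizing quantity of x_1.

x_1* = 23.3684

Discretionary income = 180 − 12·4.75 − 5·3 = 108; x_1* = 12 + 0.5·108/4.75 = 23.3684.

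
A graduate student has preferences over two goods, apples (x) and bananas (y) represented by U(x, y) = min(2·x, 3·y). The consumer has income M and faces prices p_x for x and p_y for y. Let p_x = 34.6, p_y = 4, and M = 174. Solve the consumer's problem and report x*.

x* = 4.6691

With perfect complements, no substitution: consume in ratio x:y = 3:2.
Budget: p_x·x + p_y·(2/3)·x = M, so (3·p_x + 2·p_y)·x = 3·M.
Demand: x*(p_x,p_y,M) = 3·M/(3·p_x + 2·p_y), y* = 2·M/(3·p_x + 2·p_y).
Here 3·34.6 + 2·4 = 111.8, giving x* = 4.6691.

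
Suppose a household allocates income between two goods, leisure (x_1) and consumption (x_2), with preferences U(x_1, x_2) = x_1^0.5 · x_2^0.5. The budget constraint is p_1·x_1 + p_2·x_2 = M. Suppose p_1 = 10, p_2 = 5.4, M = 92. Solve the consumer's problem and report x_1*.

x_1* = 4.6

The MRS is x_2/x_1. Set MRS = p_1/p_2.
Rearranging, p_2·x_2 = p_1·x_1. Substituting into the budget gives p_1·x_1·(1 + 1) = M.
Demand: x_1*(p_1,p_2,M) = 0.5·M/p_1 and x_2* = 0.5·M/p_2.
At p_1=10, p_2=5.4, M=92: x_1* = 0.5·92/10 = 4.6.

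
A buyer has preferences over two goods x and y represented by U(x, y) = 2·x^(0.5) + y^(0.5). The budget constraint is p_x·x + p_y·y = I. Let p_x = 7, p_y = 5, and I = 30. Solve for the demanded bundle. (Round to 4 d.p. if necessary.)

From the CES first-order condition, 2·(y/x)^(0.5) = p_x/p_y.
Solve for the ratio: y/x = [(1/2)·p_x/p_y]^(2).
Substitute y = (y/x)·x into the budget: x* = I/(p_x + p_y·(y/x)).
Numerically y/x = 0.49, so x* = 30/(7 + 5·0.49) = 3.1746 and y* = 0.49·3.1746 = 1.5556.

x* = 3.1746, y* = 1.5556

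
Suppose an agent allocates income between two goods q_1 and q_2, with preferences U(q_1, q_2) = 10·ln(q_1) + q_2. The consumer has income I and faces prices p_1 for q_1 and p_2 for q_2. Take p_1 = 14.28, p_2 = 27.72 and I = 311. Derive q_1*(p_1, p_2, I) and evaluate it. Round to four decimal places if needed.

q_1* = 19.4118

So q_1*(p_1,p_2) = 10·p_2/p_1, independent of income; and q_2* = (I − 10·p_2)/p_2.
At the given prices: q_1* = 10·27.72/14.28 = 19.4118.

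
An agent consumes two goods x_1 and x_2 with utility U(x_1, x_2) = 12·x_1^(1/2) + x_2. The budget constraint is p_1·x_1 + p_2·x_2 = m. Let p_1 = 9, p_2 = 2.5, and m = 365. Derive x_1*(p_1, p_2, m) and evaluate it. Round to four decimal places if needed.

x_1* = 2.7778

Thus x_1* = (6·p_2/p_1)² — independent of m — with the rest of income spent on x_2.
Plugging in: x_1* = (6·2.5/9)² = 2.7778.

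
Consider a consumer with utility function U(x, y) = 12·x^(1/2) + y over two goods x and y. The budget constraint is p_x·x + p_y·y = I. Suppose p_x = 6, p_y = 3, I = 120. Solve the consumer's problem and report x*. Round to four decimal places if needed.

Plugging in: x* = (6·3/6)² = 9.

x* = 9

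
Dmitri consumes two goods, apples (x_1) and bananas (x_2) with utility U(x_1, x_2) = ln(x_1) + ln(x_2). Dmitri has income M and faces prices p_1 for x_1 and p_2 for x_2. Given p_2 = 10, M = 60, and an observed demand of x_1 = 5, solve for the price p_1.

p_1 = 6

Tangency: MRS = x_2/x_1 = p_1/p_2.
So p_2·x_2 = p_1·x_1; combined with the budget, a share 0.5 of income goes to x_1.
Demand: x_1*(p_1,p_2,M) = 0.5·M/p_1 and x_2* = 0.5·M/p_2.
Set x_1* = 5 in the demand function and solve for p_1: p_1 = 6.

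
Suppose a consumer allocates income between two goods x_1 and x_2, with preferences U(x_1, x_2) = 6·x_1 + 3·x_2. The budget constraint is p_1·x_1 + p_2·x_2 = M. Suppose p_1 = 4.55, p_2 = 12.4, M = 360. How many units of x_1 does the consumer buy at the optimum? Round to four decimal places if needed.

x_1 gives more utility per dollar, so spend all income on x_1: x_1* = M/p_1, x_2* = 0.
Numerically: x_1* = 79.1209, x_2* = 0.

x_1* = 79.1209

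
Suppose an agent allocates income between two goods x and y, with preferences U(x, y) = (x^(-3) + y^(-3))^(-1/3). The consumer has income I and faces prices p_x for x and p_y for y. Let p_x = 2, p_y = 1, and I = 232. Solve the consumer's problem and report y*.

MU_x ∝ x^(-4), MU_y ∝ y^(-4), so MRS = (y/x)^(4) = p_x/p_y.
Solve for the ratio: y/x = [p_x/p_y]^(0.25).
With the ratio pinned down, the budget gives x* = I/(p_x + p_y·(y/x)) and y* = (y/x)·x*.
Numerically y/x = 1.189207, so x* = 232/(2 + 1·1.189207) = 72.7454 and y* = 1.189207·72.7454 = 86.5093.

y* = 86.5093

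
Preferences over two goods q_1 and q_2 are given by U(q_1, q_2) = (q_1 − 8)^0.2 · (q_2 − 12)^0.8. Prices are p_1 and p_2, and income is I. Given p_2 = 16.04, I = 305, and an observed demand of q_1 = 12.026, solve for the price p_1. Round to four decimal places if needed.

Let q_1' = q_1−8, q_2' = q_2−12. MRS = (1/4)·q_2'/q_1' = p_1/p_2.
After buying the subsistence bundle (8, 12), a share 0.2 of the remaining income goes to q_1: q_1* = 8 + 0.2·(I − 8p_1 − 12p_2)/p_1.
Set q_1* = 12.026 in the demand function and solve for p_1: p_1 = 4.

p_1 = 4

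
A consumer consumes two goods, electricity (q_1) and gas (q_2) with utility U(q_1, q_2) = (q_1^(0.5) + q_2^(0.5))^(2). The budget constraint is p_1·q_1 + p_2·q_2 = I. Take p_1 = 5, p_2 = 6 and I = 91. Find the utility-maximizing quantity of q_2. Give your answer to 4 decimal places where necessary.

q_2* = 6.8939

MU_q_1 ∝ q_1^(-0.5), MU_q_2 ∝ q_2^(-0.5), so MRS = (q_2/q_1)^(0.5) = p_1/p_2.
Hence q_2/q_1 = (p_1/p_2)^(1/(0.5)), i.e. raised to the 2 power.
With the ratio pinned down, the budget gives q_1* = I/(p_1 + p_2·(q_2/q_1)) and q_2* = (q_2/q_1)·q_1*.
Numerically q_2/q_1 = 0.694444, so q_1* = 91/(5 + 6·0.694444) = 9.9273 and q_2* = 0.694444·9.9273 = 6.8939.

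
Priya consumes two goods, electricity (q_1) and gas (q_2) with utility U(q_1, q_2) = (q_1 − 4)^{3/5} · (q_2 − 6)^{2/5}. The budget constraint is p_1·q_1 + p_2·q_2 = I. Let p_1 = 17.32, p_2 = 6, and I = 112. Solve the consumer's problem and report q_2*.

After buying the subsistence bundle (4, 6), a share 0.6 of the remaining income goes to q_1: q_1* = 4 + 0.6·(I − 4p_1 − 6p_2)/p_1.
Discretionary income = 112 − 4·17.32 − 6·6 = 6.72; q_2* = 6 + 0.4·6.72/6 = 6.448.

q_2* = 6.448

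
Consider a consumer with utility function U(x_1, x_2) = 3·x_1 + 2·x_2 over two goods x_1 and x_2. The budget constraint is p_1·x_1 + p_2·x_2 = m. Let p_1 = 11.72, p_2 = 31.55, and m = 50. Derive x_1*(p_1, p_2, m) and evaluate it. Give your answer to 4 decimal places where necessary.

Perfect substitutes: compare marginal utility per dollar. 3/p_1 vs 2/p_2 → 0.256 vs 0.0634.
x_1 gives more utility per dollar, so spend all income on x_1: x_1* = m/p_1, x_2* = 0.
Numerically: x_1* = 4.2662, x_2* = 0.

x_1* = 4.2662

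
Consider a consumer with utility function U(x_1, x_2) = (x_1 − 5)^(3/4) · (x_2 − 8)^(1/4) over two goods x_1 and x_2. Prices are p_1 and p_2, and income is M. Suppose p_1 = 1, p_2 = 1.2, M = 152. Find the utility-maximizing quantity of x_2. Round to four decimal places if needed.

Let x_1' = x_1−5, x_2' = x_2−8. MRS = 3·x_2'/x_1' = p_1/p_2.
After buying the subsistence bundle (5, 8), a share 0.75 of the remaining income goes to x_1: x_1* = 5 + 0.75·(M − 5p_1 − 8p_2)/p_1.
Discretionary income = 152 − 5·1 − 8·1.2 = 137.4; x_2* = 8 + 0.25·137.4/1.2 = 36.625.

x_2* = 36.625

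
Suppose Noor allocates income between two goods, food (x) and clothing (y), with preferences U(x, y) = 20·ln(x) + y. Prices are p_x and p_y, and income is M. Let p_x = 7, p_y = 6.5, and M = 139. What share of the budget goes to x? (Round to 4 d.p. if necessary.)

share on x = 0.9353

MU_x = 20/x, MU_y = 1. Tangency: 20/x = p_x/p_y.
So x*(p_x,p_y) = 20·p_y/p_x, independent of income; and y* = (M − 20·p_y)/p_y.
At the given prices: x* = 20·6.5/7 = 18.5714, and y* = 1.3846.
Expenditure on x: 7·18.5714 = 130; share = 0.9353.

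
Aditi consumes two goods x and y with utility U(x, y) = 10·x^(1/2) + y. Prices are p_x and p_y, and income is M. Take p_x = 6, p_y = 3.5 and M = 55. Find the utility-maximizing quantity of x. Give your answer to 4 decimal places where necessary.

Set MRS = p_x/p_y: 5·x^(−1/2) = p_x/p_y.
Solve: √x = 5·p_y/p_x, so x*(p_x,p_y) = (5·p_y/p_x)², and y* = (M − p_x·x*)/p_y.
Plugging in: x* = (5·3.5/6)² = 8.5069.

x* = 8.5069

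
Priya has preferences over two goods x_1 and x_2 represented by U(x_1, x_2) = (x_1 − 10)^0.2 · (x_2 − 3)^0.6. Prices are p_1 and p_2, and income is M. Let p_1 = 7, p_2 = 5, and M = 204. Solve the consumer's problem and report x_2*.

x_2* = 20.85

MRS = (1/3)·(x_2−3)/(x_1−10). Tangency with p_1/p_2 gives x_2−3 = 3·(p_1/p_2)·(x_1−10).
Substituting into the budget: x_1* = 10 + 0.25·(M − 10·p_1 − 3·p_2)/p_1, and x_2* = 3 + 0.75·(…)/p_2.
Discretionary income = 204 − 10·7 − 3·5 = 119; x_2* = 3 + 0.75·119/5 = 20.85.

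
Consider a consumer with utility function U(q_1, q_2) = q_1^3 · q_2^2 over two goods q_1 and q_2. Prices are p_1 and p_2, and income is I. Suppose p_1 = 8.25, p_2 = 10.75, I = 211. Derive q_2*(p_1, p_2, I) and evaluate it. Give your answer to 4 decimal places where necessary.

q_2* = 7.8512

Tangency: MRS = (3/2)·q_2/q_1 = p_1/p_2.
Rearranging, p_2·q_2 = (2/3)·p_1·q_1. Substituting into the budget gives p_1·q_1·(1 + (2/3)) = I.
Demand: q_1*(p_1,p_2,I) = 0.6·I/p_1 and q_2* = 0.4·I/p_2.
At p_1=8.25, p_2=10.75, I=211: q_2* = 0.4·211/10.75 = 7.8512.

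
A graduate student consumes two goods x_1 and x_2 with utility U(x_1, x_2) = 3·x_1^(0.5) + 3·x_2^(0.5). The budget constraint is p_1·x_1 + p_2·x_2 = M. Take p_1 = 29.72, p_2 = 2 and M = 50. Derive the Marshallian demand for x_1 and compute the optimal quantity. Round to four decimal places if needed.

MRS = MU_x_1/MU_x_2 = (x_2/x_1)^(0.5). Set equal to p_1/p_2.
Hence x_2/x_1 = (p_1/p_2)^(1/(0.5)), i.e. raised to the 2 power.
With the ratio pinned down, the budget gives x_1* = M/(p_1 + p_2·(x_2/x_1)) and x_2* = (x_2/x_1)·x_1*.
Numerically x_2/x_1 = 220.8196, so x_1* = 50/(29.72 + 2·220.8196) = 0.1061.

x_1* = 0.1061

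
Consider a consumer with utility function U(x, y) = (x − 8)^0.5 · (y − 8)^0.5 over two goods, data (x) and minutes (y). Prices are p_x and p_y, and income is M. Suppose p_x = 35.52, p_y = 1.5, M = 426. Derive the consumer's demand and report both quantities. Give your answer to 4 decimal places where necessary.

After buying the subsistence bundle (8, 8), a share 0.5 of the remaining income goes to x: x* = 8 + 0.5·(M − 8p_x − 8p_y)/p_x.
Discretionary income = 426 − 8·35.52 − 8·1.5 = 129.84; x* = 8 + 0.5·129.84/35.52 = 9.8277; y* = 8 + 0.5·129.84/1.5 = 51.28.

x* = 9.8277, y* = 51.28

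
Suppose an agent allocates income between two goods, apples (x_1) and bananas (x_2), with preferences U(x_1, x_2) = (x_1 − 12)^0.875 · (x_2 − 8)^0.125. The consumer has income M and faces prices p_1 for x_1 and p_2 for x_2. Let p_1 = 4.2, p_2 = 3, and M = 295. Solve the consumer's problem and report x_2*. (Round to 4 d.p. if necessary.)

This is Cobb-Douglas in (x_1−12, x_2−8): tangency gives 0.875·p_2·(x_2−8) = 0.125·p_1·(x_1−12).
Substituting into the budget: x_1* = 12 + 0.875·(M − 12·p_1 − 8·p_2)/p_1, and x_2* = 8 + 0.125·(…)/p_2.
Discretionary income = 295 − 12·4.2 − 8·3 = 220.6; x_2* = 8 + 0.125·220.6/3 = 17.1917.

x_2* = 17.1917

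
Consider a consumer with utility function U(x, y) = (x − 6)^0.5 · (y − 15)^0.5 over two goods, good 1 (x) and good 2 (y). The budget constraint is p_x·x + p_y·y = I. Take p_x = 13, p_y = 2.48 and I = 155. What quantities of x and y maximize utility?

x* = 7.5308, y* = 23.0242

MRS = (y−15)/(x−6). Tangency with p_x/p_y gives y−15 = (p_x/p_y)·(x−6).
After buying the subsistence bundle (6, 15), a share 0.5 of the remaining income goes to x: x* = 6 + 0.5·(I − 6p_x − 15p_y)/p_x.
Discretionary income = 155 − 6·13 − 15·2.48 = 39.8; x* = 6 + 0.5·39.8/13 = 7.5308; y* = 15 + 0.5·39.8/2.48 = 23.0242.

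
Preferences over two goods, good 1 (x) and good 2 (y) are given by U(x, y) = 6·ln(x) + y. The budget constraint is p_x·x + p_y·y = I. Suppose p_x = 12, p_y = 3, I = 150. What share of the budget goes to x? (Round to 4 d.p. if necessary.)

Set MRS = p_x/p_y: (6/x)/1 = p_x/p_y.
So x*(p_x,p_y) = 6·p_y/p_x, independent of income; and y* = (I − 6·p_y)/p_y.
At the given prices: x* = 6·3/12 = 1.5, and y* = 44.
Expenditure on x: 12·1.5 = 18; share = 0.12.

share on x = 0.12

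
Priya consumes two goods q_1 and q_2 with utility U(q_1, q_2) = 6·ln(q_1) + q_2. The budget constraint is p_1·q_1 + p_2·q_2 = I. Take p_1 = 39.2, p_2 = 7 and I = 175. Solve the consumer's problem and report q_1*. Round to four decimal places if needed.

q_1* = 1.0714

So q_1*(p_1,p_2) = 6·p_2/p_1, independent of income; and q_2* = (I − 6·p_2)/p_2.
At the given prices: q_1* = 6·7/39.2 = 1.0714.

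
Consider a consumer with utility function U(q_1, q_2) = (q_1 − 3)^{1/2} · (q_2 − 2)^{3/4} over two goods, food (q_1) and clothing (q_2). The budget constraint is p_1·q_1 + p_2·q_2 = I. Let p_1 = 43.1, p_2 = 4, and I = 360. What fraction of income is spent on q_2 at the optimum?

share on q_2 = 0.3934

Substituting into the budget: q_1* = 3 + 0.4·(I − 3·p_1 − 2·p_2)/p_1, and q_2* = 2 + 0.6·(…)/p_2.
Discretionary income = 360 − 3·43.1 − 2·4 = 222.7; q_1* = 3 + 0.4·222.7/43.1 = 5.0668; q_2* = 2 + 0.6·222.7/4 = 35.405.
Expenditure on q_2: 4·35.405 = 141.62; share = 0.3934.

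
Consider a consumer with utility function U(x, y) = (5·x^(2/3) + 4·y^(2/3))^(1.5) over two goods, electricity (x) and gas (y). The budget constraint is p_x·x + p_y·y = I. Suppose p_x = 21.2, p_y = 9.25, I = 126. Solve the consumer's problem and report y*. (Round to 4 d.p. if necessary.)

y* = 9.9295

From the CES first-order condition, (5/4)·(y/x)^(1/3) = p_x/p_y.
Solve for the ratio: y/x = [(4/5)·p_x/p_y]^(3).
With the ratio pinned down, the budget gives x* = I/(p_x + p_y·(y/x)) and y* = (y/x)·x*.
Numerically y/x = 6.163854, so x* = 126/(21.2 + 9.25·6.163854) = 1.6109 and y* = 6.163854·1.6109 = 9.9295.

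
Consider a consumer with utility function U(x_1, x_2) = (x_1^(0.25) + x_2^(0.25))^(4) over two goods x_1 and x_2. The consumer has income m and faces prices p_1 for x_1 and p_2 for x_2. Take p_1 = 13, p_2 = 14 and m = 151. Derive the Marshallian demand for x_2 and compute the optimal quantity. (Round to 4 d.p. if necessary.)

From the CES first-order condition, (x_2/x_1)^(0.75) = p_1/p_2.
Solve for the ratio: x_2/x_1 = [p_1/p_2]^(4/3).
Substitute x_2 = (x_2/x_1)·x_1 into the budget: x_1* = m/(p_1 + p_2·(x_2/x_1)).
Numerically x_2/x_1 = 0.905914, so x_1* = 151/(13 + 14·0.905914) = 5.8794 and x_2* = 0.905914·5.8794 = 5.3263.

x_2* = 5.3263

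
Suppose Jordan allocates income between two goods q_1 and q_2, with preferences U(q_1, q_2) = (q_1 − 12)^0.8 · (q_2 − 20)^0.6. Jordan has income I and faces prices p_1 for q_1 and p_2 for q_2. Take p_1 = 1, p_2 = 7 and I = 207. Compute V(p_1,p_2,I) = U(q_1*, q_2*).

V = 32.6763

This is Cobb-Douglas in (q_1−12, q_2−20): tangency gives 0.8·p_2·(q_2−20) = 0.6·p_1·(q_1−12).
After buying the subsistence bundle (12, 20), a share 4/7 of the remaining income goes to q_1: q_1* = 12 + 4/7·(I − 12p_1 − 20p_2)/p_1.
Discretionary income = 207 − 12·1 − 20·7 = 55; q_1* = 12 + 4/7·55/1 = 43.4286; q_2* = 20 + 3/7·55/7 = 23.3673.
Utility at the optimum: U(43.4286, 23.3673) = 32.6763.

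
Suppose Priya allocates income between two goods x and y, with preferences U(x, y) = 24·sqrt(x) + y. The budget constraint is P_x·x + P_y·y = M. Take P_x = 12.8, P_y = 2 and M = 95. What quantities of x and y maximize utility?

x* = 3.5156, y* = 25

Plugging in: x* = (12·2/12.8)² = 3.5156, y* = 25.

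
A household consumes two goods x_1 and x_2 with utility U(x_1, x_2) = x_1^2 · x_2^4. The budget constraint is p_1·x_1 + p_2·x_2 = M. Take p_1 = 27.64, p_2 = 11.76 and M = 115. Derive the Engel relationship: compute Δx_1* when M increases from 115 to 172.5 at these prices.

Δx_1* = 0.6934

Tangency: MRS = (1/2)·x_2/x_1 = p_1/p_2.
Rearranging, p_2·x_2 = 2·p_1·x_1. Substituting into the budget gives p_1·x_1·(1 + 2) = M.
Demand: x_1*(p_1,p_2,M) = 1/3·M/p_1 and x_2* = 2/3·M/p_2.
At p_1=27.64, p_2=11.76, M=115: x_1* = 1/3·115/27.64 = 1.3869.
At M' = 172.5: x_1* = 2.0803. Change: 2.0803 − 1.3869 = 0.6934.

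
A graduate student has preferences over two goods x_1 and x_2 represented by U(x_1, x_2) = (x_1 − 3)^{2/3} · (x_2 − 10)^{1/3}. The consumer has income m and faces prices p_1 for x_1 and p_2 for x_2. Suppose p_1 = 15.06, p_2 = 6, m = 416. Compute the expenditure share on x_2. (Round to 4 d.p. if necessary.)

This is Cobb-Douglas in (x_1−3, x_2−10): tangency gives 2/3·p_2·(x_2−10) = 1/3·p_1·(x_1−3).
Substituting into the budget: x_1* = 3 + 2/3·(m − 3·p_1 − 10·p_2)/p_1, and x_2* = 10 + 1/3·(…)/p_2.
Discretionary income = 416 − 3·15.06 − 10·6 = 310.82; x_1* = 3 + 2/3·310.82/15.06 = 16.7592; x_2* = 10 + 1/3·310.82/6 = 27.2678.
Expenditure on x_2: 6·27.2678 = 163.6067; share = 0.3933.

share on x_2 = 0.3933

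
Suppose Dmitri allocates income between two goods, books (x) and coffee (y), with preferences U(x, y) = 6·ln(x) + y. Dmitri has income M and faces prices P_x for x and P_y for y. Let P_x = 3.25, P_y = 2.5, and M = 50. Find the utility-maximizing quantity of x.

x* = 4.6154

MU_x = 6/x, MU_y = 1. Tangency: 6/x = P_x/P_y.
So x*(P_x,P_y) = 6·P_y/P_x, independent of income; and y* = (M − 6·P_y)/P_y.
At the given prices: x* = 6·2.5/3.25 = 4.6154.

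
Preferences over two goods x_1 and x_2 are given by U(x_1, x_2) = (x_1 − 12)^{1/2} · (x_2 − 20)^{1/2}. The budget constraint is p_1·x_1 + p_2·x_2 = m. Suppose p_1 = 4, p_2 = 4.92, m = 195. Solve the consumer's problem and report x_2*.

x_2* = 24.939

Substituting into the budget: x_1* = 12 + 0.5·(m − 12·p_1 − 20·p_2)/p_1, and x_2* = 20 + 0.5·(…)/p_2.
Discretionary income = 195 − 12·4 − 20·4.92 = 48.6; x_2* = 20 + 0.5·48.6/4.92 = 24.939.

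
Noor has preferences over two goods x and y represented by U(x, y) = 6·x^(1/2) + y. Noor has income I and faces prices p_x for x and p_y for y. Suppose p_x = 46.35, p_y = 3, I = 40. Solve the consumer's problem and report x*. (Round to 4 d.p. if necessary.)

Solve: √x = 3·p_y/p_x, so x*(p_x,p_y) = (3·p_y/p_x)², and y* = (I − p_x·x*)/p_y.
Plugging in: x* = (3·3/46.35)² = 0.0377.

x* = 0.0377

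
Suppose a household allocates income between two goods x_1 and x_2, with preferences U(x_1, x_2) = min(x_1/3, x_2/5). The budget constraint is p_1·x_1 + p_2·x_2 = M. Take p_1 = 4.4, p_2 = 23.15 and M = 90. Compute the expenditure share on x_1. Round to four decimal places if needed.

share on x_1 = 0.1024

Leontief preferences: the optimum is at the kink where x_1/3 = x_2/5, i.e. x_2 = (5/3)·x_1.
Budget: p_1·x_1 + p_2·(5/3)·x_1 = M, so (3·p_1 + 5·p_2)·x_1 = 3·M.
Demand: x_1*(p_1,p_2,M) = 3·M/(3·p_1 + 5·p_2), x_2* = 5·M/(3·p_1 + 5·p_2).
Here 3·4.4 + 5·23.15 = 128.95, giving x_1* = 2.0938 and x_2* = 3.4897.
Expenditure on x_1: 4.4·2.0938 = 9.2129; share = 0.1024.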